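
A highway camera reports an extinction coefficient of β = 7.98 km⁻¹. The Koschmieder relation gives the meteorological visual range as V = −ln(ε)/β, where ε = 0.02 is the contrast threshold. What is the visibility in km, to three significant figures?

V = −ln(0.02) / 7.98 = 3.912 / 7.98 = 0.4902 km.

0.490 km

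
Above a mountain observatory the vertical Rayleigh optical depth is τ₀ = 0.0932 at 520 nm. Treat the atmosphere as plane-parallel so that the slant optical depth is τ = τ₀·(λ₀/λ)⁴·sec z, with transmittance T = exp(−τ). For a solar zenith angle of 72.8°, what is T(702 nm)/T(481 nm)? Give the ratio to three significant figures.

Airmass: sec 72.8° = 3.3817.
τ(702 nm) = 0.0932 × (520/702)⁴ × 3.3817 = 0.0932 × 0.3011 × 3.3817 = 0.0949.
τ(481 nm) = 0.0932 × (520/481)⁴ × 3.3817 = 0.0932 × 1.3659 × 3.3817 = 0.4305.
T(702)/T(481) = exp(τ_B − τ_A) = exp(0.3356) = 1.3988.

1.40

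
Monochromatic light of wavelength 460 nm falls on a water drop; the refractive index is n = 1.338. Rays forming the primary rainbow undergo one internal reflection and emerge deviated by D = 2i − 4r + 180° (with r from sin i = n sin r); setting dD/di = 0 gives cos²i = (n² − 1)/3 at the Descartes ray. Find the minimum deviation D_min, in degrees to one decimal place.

cos²i = (1.79024 − 1)/3 = 0.26341; i = arccos(0.51324) = 59.120°.
sin r = sin 59.120°/1.338 = 0.64144; r = 39.899°.
D_min = 2·59.120° − 4·39.899° + 180° = 138.643°.

138.6°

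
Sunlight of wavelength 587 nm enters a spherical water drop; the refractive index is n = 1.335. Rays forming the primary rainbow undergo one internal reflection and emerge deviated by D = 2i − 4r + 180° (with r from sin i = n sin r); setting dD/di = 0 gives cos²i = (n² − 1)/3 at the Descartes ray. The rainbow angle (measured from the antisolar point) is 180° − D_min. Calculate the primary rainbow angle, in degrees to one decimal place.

cos²i = (1.78222 − 1)/3 = 0.26074; i = arccos(0.51063) = 59.294°.
sin r = sin 59.294°/1.335 = 0.64405; r = 40.094°.
D_min = 2·59.294° − 4·40.094° + 180° = 138.212°.
Rainbow angle = 180° − D_min = 41.788°.

41.8°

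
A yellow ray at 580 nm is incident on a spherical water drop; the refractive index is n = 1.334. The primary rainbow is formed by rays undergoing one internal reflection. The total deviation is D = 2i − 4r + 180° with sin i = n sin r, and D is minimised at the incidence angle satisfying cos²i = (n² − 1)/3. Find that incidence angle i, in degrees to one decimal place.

59.4°

cos²i = (1.334² − 1)/3 = (1.77956 − 1)/3 = 0.25985.
cos i = 0.50976, so i = 59.352°.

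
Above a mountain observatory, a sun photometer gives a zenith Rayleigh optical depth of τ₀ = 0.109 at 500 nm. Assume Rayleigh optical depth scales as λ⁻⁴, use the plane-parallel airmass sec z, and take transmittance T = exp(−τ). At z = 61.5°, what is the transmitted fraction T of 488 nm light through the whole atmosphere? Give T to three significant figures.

0.777

sec 61.5° = 2.0957.
τ = 0.109 × (500/488)⁴ × 2.0957 = 0.109 × 1.1020 × 2.0957 = 0.2517.
T = exp(−0.2517) = 0.7774.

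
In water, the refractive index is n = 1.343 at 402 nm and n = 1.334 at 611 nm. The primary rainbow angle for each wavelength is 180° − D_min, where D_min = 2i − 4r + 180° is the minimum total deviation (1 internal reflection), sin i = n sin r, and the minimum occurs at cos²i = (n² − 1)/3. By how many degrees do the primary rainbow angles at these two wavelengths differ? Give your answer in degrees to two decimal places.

1.29°

At 402 nm (n = 1.343): cos²i = 0.26788 → i = 58.830°, r = 39.577°, D_min = 139.354°, rainbow angle = 40.646°.
At 611 nm (n = 1.334): cos²i = 0.25985 → i = 59.352°, r = 40.159°, D_min = 138.067°, rainbow angle = 41.933°.
Angular width = |40.646° − 41.933°| = 1.287°.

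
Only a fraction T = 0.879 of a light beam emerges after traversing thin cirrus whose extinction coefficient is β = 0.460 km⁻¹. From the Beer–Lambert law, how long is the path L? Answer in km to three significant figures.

Beer–Lambert: T = exp(−βL) ⇒ L = −ln(T)/β = −ln(0.879)/0.460 = 0.1290/0.460 = 0.2804 km.

0.280 km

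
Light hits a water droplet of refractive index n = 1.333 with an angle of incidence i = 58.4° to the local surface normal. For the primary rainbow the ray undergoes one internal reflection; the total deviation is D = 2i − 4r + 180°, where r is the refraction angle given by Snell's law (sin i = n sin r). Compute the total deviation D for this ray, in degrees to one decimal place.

137.9°

sin r = sin 58.4° / 1.333 = 0.8517/1.333 = 0.6390; r = 39.71°.
D = 2·58.4° − 4·39.71° + 180° = 116.80° − 158.86° + 180° = 137.94°.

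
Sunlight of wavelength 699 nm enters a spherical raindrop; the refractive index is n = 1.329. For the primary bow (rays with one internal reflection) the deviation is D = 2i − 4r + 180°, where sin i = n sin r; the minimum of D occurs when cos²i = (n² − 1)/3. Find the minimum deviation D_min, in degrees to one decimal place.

cos²i = (1.76624 − 1)/3 = 0.25541; i = arccos(0.50538) = 59.643°.
sin r = sin 59.643°/1.329 = 0.64928; r = 40.487°.
D_min = 2·59.643° − 4·40.487° + 180° = 137.337°.

137.3°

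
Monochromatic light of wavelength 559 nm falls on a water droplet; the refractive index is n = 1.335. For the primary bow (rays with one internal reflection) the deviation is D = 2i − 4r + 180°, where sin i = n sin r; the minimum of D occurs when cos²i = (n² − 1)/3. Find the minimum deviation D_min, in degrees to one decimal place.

138.2°

cos²i = (1.78222 − 1)/3 = 0.26074; i = arccos(0.51063) = 59.294°.
sin r = sin 59.294°/1.335 = 0.64405; r = 40.094°.
D_min = 2·59.294° − 4·40.094° + 180° = 138.212°.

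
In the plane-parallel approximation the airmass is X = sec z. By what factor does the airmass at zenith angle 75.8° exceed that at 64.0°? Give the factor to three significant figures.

1.79

X(75.8°)/X(64.0°) = sec 75.8° / sec 64.0° = cos 64.0° / cos 75.8° = 0.4384/0.2453 = 1.7870.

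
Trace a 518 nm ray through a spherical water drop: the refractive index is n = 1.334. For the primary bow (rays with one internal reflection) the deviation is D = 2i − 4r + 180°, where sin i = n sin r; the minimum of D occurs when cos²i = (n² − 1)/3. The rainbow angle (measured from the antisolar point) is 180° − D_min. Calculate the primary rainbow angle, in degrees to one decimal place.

41.9°

cos²i = (1.77956 − 1)/3 = 0.25985; i = arccos(0.50976) = 59.352°.
sin r = sin 59.352°/1.334 = 0.64492; r = 40.159°.
D_min = 2·59.352° − 4·40.159° + 180° = 138.067°.
Rainbow angle = 180° − D_min = 41.933°.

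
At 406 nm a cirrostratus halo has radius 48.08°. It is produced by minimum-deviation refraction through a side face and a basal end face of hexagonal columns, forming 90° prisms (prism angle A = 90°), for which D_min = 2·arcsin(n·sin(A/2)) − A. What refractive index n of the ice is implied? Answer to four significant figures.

Rearranging: n = sin((D_min + A)/2) / sin(A/2).
(D_min + A)/2 = (48.08° + 90°)/2 = 69.040°.
n = sin 69.040° / sin 45° = 0.9338 / 0.7071 = 1.3206.

1.321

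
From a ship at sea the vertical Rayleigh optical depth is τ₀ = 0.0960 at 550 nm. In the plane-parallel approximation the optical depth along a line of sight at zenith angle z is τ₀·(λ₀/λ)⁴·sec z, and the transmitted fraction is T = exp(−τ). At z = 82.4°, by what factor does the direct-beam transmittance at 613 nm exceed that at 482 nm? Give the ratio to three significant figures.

2.14

Airmass: sec 82.4° = 7.5611.
τ(613 nm) = 0.0960 × (550/613)⁴ × 7.5611 = 0.0960 × 0.6481 × 7.5611 = 0.4704.
τ(482 nm) = 0.0960 × (550/482)⁴ × 7.5611 = 0.0960 × 1.6954 × 7.5611 = 1.2306.
T(613)/T(482) = exp(τ_B − τ_A) = exp(0.7602) = 2.1387.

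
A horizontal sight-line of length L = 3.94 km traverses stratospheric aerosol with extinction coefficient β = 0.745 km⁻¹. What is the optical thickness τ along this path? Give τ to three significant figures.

2.94

τ = β·L = 0.745 × 3.94 = 2.9353.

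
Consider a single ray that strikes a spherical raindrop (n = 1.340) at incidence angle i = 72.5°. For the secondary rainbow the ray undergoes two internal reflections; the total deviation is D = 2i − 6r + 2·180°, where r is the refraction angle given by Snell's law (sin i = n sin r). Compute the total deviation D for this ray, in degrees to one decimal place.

sin r = sin 72.5° / 1.340 = 0.9537/1.340 = 0.7117; r = 45.38°.
D = 2·72.5° − 6·45.38° + 2·180° = 145.00° − 272.25° + 360° = 232.75°.

232.7°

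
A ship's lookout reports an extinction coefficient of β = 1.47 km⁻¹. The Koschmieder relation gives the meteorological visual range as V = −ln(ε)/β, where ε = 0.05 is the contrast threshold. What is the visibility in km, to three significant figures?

V = −ln(0.05) / 1.47 = 2.996 / 1.47 = 2.0379 km.

2.04 km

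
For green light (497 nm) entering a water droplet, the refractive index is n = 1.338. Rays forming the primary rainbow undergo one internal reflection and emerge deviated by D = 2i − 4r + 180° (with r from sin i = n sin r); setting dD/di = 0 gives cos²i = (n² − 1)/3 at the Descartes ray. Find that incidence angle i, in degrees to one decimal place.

cos²i = (1.338² − 1)/3 = (1.79024 − 1)/3 = 0.26341.
cos i = 0.51324, so i = 59.120°.

59.1°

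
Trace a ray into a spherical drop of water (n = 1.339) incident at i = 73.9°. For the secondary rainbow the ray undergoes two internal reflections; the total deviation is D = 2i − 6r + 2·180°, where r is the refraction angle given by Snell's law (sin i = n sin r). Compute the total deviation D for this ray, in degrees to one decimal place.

232.7°

sin r = sin 73.9° / 1.339 = 0.9608/1.339 = 0.7175; r = 45.85°.
D = 2·73.9° − 6·45.85° + 2·180° = 147.80° − 275.11° + 360° = 232.69°.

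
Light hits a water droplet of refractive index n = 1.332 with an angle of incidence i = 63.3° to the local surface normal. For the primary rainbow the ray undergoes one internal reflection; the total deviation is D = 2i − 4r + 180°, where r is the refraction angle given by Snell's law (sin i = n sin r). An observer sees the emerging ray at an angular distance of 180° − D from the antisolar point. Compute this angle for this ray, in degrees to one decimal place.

sin r = sin 63.3° / 1.332 = 0.8934/1.332 = 0.6707; r = 42.12°.
D = 2·63.3° − 4·42.12° + 180° = 126.60° − 168.48° + 180° = 138.12°.
Angle from antisolar point = 180° − D = 41.88°.

41.9°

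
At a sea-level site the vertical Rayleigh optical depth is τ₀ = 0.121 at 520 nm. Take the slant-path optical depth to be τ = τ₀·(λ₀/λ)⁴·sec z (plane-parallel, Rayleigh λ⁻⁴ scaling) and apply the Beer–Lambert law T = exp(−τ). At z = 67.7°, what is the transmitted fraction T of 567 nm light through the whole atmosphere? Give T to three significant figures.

sec 67.7° = 2.6354.
τ = 0.121 × (520/567)⁴ × 2.6354 = 0.121 × 0.7074 × 2.6354 = 0.2256.
T = exp(−0.2256) = 0.7981.

0.798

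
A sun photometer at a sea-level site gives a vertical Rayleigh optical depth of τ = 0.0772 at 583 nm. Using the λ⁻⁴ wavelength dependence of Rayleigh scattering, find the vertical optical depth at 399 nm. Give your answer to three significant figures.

0.352

τ(399 nm) = τ(583 nm) × (583/399)⁴ = 0.0772 × (1.4612)⁴ = 0.0772 × 4.5581 = 0.3519.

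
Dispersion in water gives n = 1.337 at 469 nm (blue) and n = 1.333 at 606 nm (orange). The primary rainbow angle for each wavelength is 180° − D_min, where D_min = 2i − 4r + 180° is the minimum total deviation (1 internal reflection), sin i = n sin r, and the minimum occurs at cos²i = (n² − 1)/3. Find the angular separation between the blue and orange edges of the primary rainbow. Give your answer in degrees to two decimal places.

0.58°

At 469 nm (n = 1.337): cos²i = 0.26252 → i = 59.178°, r = 39.964°, D_min = 138.500°, rainbow angle = 41.500°.
At 606 nm (n = 1.333): cos²i = 0.25896 → i = 59.410°, r = 40.225°, D_min = 137.922°, rainbow angle = 42.078°.
Angular width = |41.500° − 42.078°| = 0.578°.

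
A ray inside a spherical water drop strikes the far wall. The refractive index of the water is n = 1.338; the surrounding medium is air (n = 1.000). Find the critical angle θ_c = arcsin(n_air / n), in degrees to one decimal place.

48.4°

sin θ_c = n_air / n = 1.000 / 1.338 = 0.7474.
θ_c = arcsin(0.7474) = 48.36°.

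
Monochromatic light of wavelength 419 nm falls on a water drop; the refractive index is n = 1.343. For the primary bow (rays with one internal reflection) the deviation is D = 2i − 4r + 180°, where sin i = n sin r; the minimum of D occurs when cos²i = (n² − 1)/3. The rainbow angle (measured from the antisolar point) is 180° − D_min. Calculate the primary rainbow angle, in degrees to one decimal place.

40.6°

cos²i = (1.80365 − 1)/3 = 0.26788; i = arccos(0.51757) = 58.830°.
sin r = sin 58.830°/1.343 = 0.63711; r = 39.577°.
D_min = 2·58.830° − 4·39.577° + 180° = 139.354°.
Rainbow angle = 180° − D_min = 40.646°.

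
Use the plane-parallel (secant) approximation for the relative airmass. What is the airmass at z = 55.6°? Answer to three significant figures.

X = sec z = 1/cos 55.6° = 1/0.5650 = 1.7700.

1.77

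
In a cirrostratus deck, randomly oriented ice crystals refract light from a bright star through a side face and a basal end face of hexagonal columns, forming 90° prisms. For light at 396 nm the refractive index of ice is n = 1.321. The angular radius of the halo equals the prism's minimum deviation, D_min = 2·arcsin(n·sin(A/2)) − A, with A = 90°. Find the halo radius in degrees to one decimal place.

48.2°

n·sin(A/2) = 1.321 × sin 45° = 1.321 × 0.7071 = 0.9341.
D_min = 2·arcsin(0.9341) − 90° = 2 × 69.081° − 90° = 48.163°.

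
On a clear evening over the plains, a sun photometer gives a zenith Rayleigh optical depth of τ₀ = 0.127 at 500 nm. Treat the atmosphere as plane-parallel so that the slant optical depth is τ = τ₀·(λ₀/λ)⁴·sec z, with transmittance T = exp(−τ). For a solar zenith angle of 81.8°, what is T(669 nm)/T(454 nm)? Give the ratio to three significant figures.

2.81

Airmass: sec 81.8° = 7.0112.
τ(669 nm) = 0.127 × (500/669)⁴ × 7.0112 = 0.127 × 0.3120 × 7.0112 = 0.2778.
τ(454 nm) = 0.127 × (500/454)⁴ × 7.0112 = 0.127 × 1.4711 × 7.0112 = 1.3099.
T(669)/T(454) = exp(τ_B − τ_A) = exp(1.0321) = 2.8070.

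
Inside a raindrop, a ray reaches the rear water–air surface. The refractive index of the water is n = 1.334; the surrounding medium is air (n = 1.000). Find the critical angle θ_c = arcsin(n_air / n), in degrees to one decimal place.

48.6°

sin θ_c = n_air / n = 1.000 / 1.334 = 0.7496.
θ_c = arcsin(0.7496) = 48.56°.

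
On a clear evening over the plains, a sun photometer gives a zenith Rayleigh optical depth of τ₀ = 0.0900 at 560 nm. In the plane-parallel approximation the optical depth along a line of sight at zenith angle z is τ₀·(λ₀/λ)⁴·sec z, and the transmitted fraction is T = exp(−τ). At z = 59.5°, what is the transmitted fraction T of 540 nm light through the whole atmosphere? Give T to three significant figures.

sec 59.5° = 1.9703.
τ = 0.0900 × (560/540)⁴ × 1.9703 = 0.0900 × 1.1566 × 1.9703 = 0.2051.
T = exp(−0.2051) = 0.8146.

0.815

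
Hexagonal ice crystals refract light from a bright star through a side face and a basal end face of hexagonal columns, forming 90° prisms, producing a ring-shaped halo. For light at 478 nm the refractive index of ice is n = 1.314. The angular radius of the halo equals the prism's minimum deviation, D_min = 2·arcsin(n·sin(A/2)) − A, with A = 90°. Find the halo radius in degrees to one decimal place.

46.6°

n·sin(A/2) = 1.314 × sin 45° = 1.314 × 0.7071 = 0.9291.
D_min = 2·arcsin(0.9291) − 90° = 2 × 68.301° − 90° = 46.602°.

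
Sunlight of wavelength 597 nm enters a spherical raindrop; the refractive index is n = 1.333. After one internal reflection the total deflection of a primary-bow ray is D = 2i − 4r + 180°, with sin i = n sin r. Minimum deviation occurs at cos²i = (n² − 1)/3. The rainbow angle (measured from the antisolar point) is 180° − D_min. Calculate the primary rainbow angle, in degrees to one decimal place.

42.1°

cos²i = (1.77689 − 1)/3 = 0.25896; i = arccos(0.50888) = 59.410°.
sin r = sin 59.410°/1.333 = 0.64579; r = 40.225°.
D_min = 2·59.410° − 4·40.225° + 180° = 137.922°.
Rainbow angle = 180° − D_min = 42.078°.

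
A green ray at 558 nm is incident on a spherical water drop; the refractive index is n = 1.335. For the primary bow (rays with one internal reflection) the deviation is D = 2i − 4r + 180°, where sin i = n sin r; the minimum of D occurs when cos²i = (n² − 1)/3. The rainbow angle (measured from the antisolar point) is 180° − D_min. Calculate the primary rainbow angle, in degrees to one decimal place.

cos²i = (1.78222 − 1)/3 = 0.26074; i = arccos(0.51063) = 59.294°.
sin r = sin 59.294°/1.335 = 0.64405; r = 40.094°.
D_min = 2·59.294° − 4·40.094° + 180° = 138.212°.
Rainbow angle = 180° − D_min = 41.788°.

41.8°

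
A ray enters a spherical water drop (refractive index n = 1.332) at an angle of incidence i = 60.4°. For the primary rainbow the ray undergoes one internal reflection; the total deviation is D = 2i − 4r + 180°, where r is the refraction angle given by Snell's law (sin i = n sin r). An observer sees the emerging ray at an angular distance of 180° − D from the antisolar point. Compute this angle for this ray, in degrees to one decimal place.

sin r = sin 60.4° / 1.332 = 0.8695/1.332 = 0.6528; r = 40.75°.
D = 2·60.4° − 4·40.75° + 180° = 120.80° − 163.00° + 180° = 137.80°.
Angle from antisolar point = 180° − D = 42.20°.

42.2°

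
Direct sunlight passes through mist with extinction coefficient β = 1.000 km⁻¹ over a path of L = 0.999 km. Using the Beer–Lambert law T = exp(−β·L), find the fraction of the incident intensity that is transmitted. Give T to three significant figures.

τ = β·L = 1.000 × 0.999 = 0.9990.
T = exp(−0.9990) = 0.3682.

0.368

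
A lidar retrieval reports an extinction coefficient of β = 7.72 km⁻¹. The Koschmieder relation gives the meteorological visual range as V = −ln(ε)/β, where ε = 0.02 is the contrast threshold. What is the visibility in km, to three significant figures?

V = −ln(0.02) / 7.72 = 3.912 / 7.72 = 0.5067 km.

0.507 km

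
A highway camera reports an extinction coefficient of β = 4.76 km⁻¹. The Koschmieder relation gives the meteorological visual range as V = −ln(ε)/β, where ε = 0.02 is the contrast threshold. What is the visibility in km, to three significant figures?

V = −ln(0.02) / 4.76 = 3.912 / 4.76 = 0.8219 km.

0.822 km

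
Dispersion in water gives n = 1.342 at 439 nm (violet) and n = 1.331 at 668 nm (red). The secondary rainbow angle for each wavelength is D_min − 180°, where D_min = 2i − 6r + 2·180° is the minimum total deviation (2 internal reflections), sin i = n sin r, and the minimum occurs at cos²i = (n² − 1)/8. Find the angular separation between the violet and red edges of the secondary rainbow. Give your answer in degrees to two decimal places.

At 439 nm (n = 1.342): cos²i = 0.10012 → i = 71.554°, r = 44.981°, D_min = 233.222°, rainbow angle = 53.222°.
At 668 nm (n = 1.331): cos²i = 0.09645 → i = 71.907°, r = 45.575°, D_min = 230.365°, rainbow angle = 50.365°.
Angular width = |53.222° − 50.365°| = 2.857°.

2.86°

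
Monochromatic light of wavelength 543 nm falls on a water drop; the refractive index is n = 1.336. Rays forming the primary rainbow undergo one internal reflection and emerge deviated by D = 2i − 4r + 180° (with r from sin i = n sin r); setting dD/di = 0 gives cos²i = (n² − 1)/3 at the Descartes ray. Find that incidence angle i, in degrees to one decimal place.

cos²i = (1.336² − 1)/3 = (1.78490 − 1)/3 = 0.26163.
cos i = 0.51150, so i = 59.236°.

59.2°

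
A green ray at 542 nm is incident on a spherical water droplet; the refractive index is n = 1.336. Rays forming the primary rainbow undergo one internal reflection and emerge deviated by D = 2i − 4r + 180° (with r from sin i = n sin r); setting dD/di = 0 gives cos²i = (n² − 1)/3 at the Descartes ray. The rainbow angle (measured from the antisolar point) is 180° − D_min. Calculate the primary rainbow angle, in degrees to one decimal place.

41.6°

cos²i = (1.78490 − 1)/3 = 0.26163; i = arccos(0.51150) = 59.236°.
sin r = sin 59.236°/1.336 = 0.64318; r = 40.029°.
D_min = 2·59.236° − 4·40.029° + 180° = 138.356°.
Rainbow angle = 180° − D_min = 41.644°.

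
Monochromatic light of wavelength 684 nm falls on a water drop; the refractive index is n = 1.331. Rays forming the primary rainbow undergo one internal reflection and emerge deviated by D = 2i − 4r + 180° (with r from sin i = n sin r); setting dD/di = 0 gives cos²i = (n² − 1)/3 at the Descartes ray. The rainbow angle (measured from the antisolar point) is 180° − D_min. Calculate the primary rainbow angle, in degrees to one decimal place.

cos²i = (1.77156 − 1)/3 = 0.25719; i = arccos(0.50714) = 59.527°.
sin r = sin 59.527°/1.331 = 0.64753; r = 40.356°.
D_min = 2·59.527° − 4·40.356° + 180° = 137.630°.
Rainbow angle = 180° − D_min = 42.370°.

42.4°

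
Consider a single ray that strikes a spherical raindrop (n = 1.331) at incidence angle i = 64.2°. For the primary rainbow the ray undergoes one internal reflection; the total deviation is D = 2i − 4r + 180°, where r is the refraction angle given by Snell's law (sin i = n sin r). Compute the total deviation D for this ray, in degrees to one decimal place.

138.1°

sin r = sin 64.2° / 1.331 = 0.9003/1.331 = 0.6764; r = 42.56°.
D = 2·64.2° − 4·42.56° + 180° = 128.40° − 170.26° + 180° = 138.14°.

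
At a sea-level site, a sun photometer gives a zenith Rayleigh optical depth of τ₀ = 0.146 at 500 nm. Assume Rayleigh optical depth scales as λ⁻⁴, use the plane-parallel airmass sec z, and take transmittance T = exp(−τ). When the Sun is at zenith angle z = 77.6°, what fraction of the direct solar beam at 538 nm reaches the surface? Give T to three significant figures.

sec 77.6° = 4.6569.
τ = 0.146 × (500/538)⁴ × 4.6569 = 0.146 × 0.7460 × 4.6569 = 0.5072.
T = exp(−0.5072) = 0.6022.

0.602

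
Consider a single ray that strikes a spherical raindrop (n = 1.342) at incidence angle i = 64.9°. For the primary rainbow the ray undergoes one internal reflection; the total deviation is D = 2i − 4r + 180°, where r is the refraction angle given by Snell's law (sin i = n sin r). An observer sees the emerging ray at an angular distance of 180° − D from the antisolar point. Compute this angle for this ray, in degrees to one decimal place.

sin r = sin 64.9° / 1.342 = 0.9056/1.342 = 0.6748; r = 42.44°.
D = 2·64.9° − 4·42.44° + 180° = 129.80° − 169.75° + 180° = 140.05°.
Angle from antisolar point = 180° − D = 39.95°.

40.0°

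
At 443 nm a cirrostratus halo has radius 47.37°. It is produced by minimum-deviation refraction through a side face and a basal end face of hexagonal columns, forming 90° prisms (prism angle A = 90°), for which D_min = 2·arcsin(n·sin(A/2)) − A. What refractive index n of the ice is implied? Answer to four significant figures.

1.317

Rearranging: n = sin((D_min + A)/2) / sin(A/2).
(D_min + A)/2 = (47.37° + 90°)/2 = 68.685°.
n = sin 68.685° / sin 45° = 0.9316 / 0.7071 = 1.3175.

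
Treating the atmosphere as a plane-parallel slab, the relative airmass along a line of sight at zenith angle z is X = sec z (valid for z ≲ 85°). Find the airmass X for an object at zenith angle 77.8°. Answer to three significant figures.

X = sec z = 1/cos 77.8° = 1/0.2113 = 4.7321.

4.73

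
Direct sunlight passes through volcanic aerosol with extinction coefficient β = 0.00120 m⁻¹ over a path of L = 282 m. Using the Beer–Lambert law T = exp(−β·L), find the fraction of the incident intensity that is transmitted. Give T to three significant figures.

0.713

τ = β·L = 0.00120 × 282 = 0.3384.
T = exp(−0.3384) = 0.7129.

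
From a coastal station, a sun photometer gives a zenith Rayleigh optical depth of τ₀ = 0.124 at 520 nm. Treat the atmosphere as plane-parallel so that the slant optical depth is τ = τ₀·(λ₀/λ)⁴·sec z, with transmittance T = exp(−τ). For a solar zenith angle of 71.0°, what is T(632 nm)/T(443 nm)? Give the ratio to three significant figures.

Airmass: sec 71.0° = 3.0716.
τ(632 nm) = 0.124 × (520/632)⁴ × 3.0716 = 0.124 × 0.4583 × 3.0716 = 0.1746.
τ(443 nm) = 0.124 × (520/443)⁴ × 3.0716 = 0.124 × 1.8984 × 3.0716 = 0.7231.
T(632)/T(443) = exp(τ_B − τ_A) = exp(0.5485) = 1.7307.

1.73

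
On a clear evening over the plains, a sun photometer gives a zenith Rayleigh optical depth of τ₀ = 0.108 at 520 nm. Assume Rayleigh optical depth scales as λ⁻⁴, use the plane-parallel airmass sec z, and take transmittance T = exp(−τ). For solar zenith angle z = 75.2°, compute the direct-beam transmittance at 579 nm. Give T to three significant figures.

sec 75.2° = 3.9147.
τ = 0.108 × (520/579)⁴ × 3.9147 = 0.108 × 0.6506 × 3.9147 = 0.2751.
T = exp(−0.2751) = 0.7595.

0.760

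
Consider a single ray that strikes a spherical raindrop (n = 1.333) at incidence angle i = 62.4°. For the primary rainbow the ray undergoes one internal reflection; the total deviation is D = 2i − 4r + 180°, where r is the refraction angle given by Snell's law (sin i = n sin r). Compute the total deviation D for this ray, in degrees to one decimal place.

sin r = sin 62.4° / 1.333 = 0.8862/1.333 = 0.6648; r = 41.67°.
D = 2·62.4° − 4·41.67° + 180° = 124.80° − 166.67° + 180° = 138.13°.

138.1°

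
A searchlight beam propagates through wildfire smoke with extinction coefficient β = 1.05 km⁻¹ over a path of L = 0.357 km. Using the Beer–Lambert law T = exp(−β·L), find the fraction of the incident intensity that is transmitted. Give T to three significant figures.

0.687

τ = β·L = 1.05 × 0.357 = 0.3749.
T = exp(−0.3749) = 0.6874.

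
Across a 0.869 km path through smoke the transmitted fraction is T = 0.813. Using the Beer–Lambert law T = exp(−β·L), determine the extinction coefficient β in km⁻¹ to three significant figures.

Beer–Lambert: T = exp(−βL) ⇒ β = −ln(T)/L = −ln(0.813)/0.869 = 0.2070/0.869 = 0.2382 km⁻¹.

0.238 km⁻¹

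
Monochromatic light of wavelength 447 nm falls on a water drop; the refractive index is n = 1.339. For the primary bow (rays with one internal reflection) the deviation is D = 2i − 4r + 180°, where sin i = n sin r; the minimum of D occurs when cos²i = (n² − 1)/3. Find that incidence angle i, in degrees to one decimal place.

59.1°

cos²i = (1.339² − 1)/3 = (1.79292 − 1)/3 = 0.26431.
cos i = 0.51411, so i = 59.062°.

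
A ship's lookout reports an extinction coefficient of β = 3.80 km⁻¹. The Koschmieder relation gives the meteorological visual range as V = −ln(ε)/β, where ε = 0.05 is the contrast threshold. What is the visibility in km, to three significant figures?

V = −ln(0.05) / 3.80 = 2.996 / 3.80 = 0.7884 km.

0.788 km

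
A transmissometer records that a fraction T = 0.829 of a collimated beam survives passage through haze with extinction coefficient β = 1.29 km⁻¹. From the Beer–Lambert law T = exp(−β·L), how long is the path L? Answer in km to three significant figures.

0.145 km

Beer–Lambert: T = exp(−βL) ⇒ L = −ln(T)/β = −ln(0.829)/1.29 = 0.1875/1.29 = 0.1454 km.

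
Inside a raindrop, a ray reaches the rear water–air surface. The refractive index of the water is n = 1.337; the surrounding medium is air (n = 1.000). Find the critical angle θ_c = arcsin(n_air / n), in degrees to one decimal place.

48.4°

sin θ_c = n_air / n = 1.000 / 1.337 = 0.7479.
θ_c = arcsin(0.7479) = 48.41°.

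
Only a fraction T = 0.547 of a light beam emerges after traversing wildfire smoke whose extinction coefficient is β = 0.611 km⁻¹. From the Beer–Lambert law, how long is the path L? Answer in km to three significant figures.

0.987 km

Beer–Lambert: T = exp(−βL) ⇒ L = −ln(T)/β = −ln(0.547)/0.611 = 0.6033/0.611 = 0.9874 km.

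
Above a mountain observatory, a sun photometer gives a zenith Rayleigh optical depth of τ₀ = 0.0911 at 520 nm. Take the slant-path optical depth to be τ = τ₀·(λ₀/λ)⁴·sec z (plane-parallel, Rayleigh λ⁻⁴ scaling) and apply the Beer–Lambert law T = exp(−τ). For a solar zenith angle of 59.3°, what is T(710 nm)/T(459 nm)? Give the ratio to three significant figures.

Airmass: sec 59.3° = 1.9587.
τ(710 nm) = 0.0911 × (520/710)⁴ × 1.9587 = 0.0911 × 0.2877 × 1.9587 = 0.0513.
τ(459 nm) = 0.0911 × (520/459)⁴ × 1.9587 = 0.0911 × 1.6473 × 1.9587 = 0.2939.
T(710)/T(459) = exp(τ_B − τ_A) = exp(0.2426) = 1.2745.

1.27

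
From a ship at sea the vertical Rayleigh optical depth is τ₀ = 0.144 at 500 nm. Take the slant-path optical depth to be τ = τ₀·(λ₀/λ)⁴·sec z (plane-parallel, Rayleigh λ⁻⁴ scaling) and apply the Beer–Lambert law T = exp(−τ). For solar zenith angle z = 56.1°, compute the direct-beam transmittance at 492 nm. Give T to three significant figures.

0.759

sec 56.1° = 1.7929.
τ = 0.144 × (500/492)⁴ × 1.7929 = 0.144 × 1.0666 × 1.7929 = 0.2754.
T = exp(−0.2754) = 0.7593.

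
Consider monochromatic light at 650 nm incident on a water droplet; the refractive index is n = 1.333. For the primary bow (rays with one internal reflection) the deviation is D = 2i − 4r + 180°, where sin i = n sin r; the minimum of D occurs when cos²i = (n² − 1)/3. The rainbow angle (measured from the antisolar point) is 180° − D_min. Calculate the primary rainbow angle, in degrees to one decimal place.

cos²i = (1.77689 − 1)/3 = 0.25896; i = arccos(0.50888) = 59.410°.
sin r = sin 59.410°/1.333 = 0.64579; r = 40.225°.
D_min = 2·59.410° − 4·40.225° + 180° = 137.922°.
Rainbow angle = 180° − D_min = 42.078°.

42.1°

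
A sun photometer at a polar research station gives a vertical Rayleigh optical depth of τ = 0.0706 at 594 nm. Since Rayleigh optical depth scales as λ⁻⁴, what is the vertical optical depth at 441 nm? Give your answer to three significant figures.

0.232

τ(441 nm) = τ(594 nm) × (594/441)⁴ = 0.0706 × (1.3469)⁴ = 0.0706 × 3.2915 = 0.2324.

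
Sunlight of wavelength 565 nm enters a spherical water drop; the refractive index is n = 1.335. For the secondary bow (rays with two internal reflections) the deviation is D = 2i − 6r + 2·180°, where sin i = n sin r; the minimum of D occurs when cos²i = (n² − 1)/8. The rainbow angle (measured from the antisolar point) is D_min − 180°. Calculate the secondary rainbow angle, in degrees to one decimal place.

51.4°

cos²i = (1.78222 − 1)/8 = 0.09778; i = arccos(0.31269) = 71.778°.
sin r = sin 71.778°/1.335 = 0.71150; r = 45.357°.
D_min = 2·71.778° − 6·45.357° + 360° = 231.414°.
Rainbow angle = D_min − 180° = 51.414°.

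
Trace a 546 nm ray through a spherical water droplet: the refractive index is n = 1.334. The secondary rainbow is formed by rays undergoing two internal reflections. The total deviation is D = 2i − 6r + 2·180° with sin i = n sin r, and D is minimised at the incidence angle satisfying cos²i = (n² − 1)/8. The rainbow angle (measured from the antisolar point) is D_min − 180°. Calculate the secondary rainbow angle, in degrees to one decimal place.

cos²i = (1.77956 − 1)/8 = 0.09744; i = arccos(0.31216) = 71.810°.
sin r = sin 71.810°/1.334 = 0.71217; r = 45.411°.
D_min = 2·71.810° − 6·45.411° + 360° = 231.153°.
Rainbow angle = D_min − 180° = 51.153°.

51.2°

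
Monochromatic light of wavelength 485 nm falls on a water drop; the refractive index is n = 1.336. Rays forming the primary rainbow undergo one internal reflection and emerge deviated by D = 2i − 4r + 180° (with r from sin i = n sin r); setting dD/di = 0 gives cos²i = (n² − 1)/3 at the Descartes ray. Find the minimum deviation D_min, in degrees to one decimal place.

cos²i = (1.78490 − 1)/3 = 0.26163; i = arccos(0.51150) = 59.236°.
sin r = sin 59.236°/1.336 = 0.64318; r = 40.029°.
D_min = 2·59.236° − 4·40.029° + 180° = 138.356°.

138.4°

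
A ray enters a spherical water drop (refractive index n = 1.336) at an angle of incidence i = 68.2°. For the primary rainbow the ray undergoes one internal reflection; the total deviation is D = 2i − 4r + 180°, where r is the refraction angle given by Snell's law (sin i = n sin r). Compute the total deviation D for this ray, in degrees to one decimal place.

140.3°

sin r = sin 68.2° / 1.336 = 0.9285/1.336 = 0.6950; r = 44.03°.
D = 2·68.2° − 4·44.03° + 180° = 136.40° − 176.10° + 180° = 140.30°.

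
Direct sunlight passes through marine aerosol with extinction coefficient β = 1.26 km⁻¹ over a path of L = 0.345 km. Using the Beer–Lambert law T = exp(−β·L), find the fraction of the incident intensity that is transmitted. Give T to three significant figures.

0.647

τ = β·L = 1.26 × 0.345 = 0.4347.
T = exp(−0.4347) = 0.6475.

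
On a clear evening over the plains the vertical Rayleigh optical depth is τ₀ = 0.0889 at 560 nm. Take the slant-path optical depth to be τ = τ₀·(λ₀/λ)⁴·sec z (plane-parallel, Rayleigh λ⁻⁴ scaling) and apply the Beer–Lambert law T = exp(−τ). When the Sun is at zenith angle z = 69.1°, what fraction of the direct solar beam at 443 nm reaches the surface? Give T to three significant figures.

sec 69.1° = 2.8032.
τ = 0.0889 × (560/443)⁴ × 2.8032 = 0.0889 × 2.5535 × 2.8032 = 0.6363.
T = exp(−0.6363) = 0.5292.

0.529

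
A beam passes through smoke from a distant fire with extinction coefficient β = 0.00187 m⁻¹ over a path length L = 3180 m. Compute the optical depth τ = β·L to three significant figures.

5.95

τ = β·L = 0.00187 × 3180 = 5.9466.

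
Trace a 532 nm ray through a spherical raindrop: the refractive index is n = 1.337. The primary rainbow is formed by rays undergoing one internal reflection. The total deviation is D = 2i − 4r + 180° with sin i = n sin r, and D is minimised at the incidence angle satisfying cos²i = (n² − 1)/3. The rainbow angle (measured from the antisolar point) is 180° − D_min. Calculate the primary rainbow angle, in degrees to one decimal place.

cos²i = (1.78757 − 1)/3 = 0.26252; i = arccos(0.51237) = 59.178°.
sin r = sin 59.178°/1.337 = 0.64231; r = 39.964°.
D_min = 2·59.178° − 4·39.964° + 180° = 138.500°.
Rainbow angle = 180° − D_min = 41.500°.

41.5°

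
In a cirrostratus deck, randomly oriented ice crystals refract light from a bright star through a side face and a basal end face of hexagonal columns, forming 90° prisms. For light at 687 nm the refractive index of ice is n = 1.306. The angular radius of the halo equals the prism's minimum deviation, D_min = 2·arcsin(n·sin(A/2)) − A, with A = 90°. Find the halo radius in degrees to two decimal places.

n·sin(A/2) = 1.306 × sin 45° = 1.306 × 0.7071 = 0.9235.
D_min = 2·arcsin(0.9235) − 90° = 2 × 67.440° − 90° = 44.881°.

44.88°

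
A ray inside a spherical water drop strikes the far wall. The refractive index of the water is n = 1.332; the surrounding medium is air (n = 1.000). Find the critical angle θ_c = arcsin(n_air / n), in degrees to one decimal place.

48.7°

sin θ_c = n_air / n = 1.000 / 1.332 = 0.7508.
θ_c = arcsin(0.7508) = 48.66°.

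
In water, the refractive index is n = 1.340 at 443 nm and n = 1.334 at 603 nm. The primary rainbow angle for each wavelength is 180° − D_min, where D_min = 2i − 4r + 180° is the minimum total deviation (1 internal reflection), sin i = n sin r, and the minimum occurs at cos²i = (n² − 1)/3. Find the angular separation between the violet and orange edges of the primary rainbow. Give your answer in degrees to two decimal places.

0.86°

At 443 nm (n = 1.340): cos²i = 0.26520 → i = 59.004°, r = 39.770°, D_min = 138.929°, rainbow angle = 41.071°.
At 603 nm (n = 1.334): cos²i = 0.25985 → i = 59.352°, r = 40.159°, D_min = 138.067°, rainbow angle = 41.933°.
Angular width = |41.071° − 41.933°| = 0.862°.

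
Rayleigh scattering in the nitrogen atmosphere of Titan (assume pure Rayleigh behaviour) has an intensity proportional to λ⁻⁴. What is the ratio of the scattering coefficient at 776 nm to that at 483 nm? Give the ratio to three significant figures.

Rayleigh scattering ∝ λ⁻⁴, so the ratio of coefficients is the inverse fourth power of the wavelength ratio.
σ(776)/σ(483) = (483/776)⁴ = (0.6224)⁴ = 0.1501.

0.150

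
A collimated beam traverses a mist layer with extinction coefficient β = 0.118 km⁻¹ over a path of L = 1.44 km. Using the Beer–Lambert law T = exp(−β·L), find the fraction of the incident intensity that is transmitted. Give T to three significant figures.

0.844

τ = β·L = 0.118 × 1.44 = 0.1699.
T = exp(−0.1699) = 0.8437.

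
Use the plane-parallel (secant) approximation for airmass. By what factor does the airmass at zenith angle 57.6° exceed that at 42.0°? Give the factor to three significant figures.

X(57.6°)/X(42.0°) = sec 57.6° / sec 42.0° = cos 42.0° / cos 57.6° = 0.7431/0.5358 = 1.3869.

1.39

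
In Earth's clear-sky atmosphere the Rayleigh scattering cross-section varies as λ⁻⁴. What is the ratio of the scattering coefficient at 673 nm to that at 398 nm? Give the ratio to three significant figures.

Rayleigh scattering ∝ λ⁻⁴, so the ratio of coefficients is the inverse fourth power of the wavelength ratio.
σ(673)/σ(398) = (398/673)⁴ = (0.5914)⁴ = 0.1223.

0.122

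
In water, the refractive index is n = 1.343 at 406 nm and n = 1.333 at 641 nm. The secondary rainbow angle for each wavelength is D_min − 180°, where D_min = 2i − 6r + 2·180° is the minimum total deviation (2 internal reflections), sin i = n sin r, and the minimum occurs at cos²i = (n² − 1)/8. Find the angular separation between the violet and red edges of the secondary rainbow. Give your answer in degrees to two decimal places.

At 406 nm (n = 1.343): cos²i = 0.10046 → i = 71.522°, r = 44.928°, D_min = 233.478°, rainbow angle = 53.478°.
At 641 nm (n = 1.333): cos²i = 0.09711 → i = 71.843°, r = 45.466°, D_min = 230.891°, rainbow angle = 50.891°.
Angular width = |53.478° − 50.891°| = 2.587°.

2.59°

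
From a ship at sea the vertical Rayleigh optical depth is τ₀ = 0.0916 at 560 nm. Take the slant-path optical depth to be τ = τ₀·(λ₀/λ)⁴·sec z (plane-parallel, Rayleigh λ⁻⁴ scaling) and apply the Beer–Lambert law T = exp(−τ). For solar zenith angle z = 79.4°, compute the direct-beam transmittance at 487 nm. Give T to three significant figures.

sec 79.4° = 5.4362.
τ = 0.0916 × (560/487)⁴ × 5.4362 = 0.0916 × 1.7484 × 5.4362 = 0.8706.
T = exp(−0.8706) = 0.4187.

0.419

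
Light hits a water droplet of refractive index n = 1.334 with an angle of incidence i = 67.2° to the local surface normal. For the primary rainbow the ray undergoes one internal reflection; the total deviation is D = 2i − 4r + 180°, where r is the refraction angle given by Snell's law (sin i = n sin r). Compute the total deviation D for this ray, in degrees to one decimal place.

sin r = sin 67.2° / 1.334 = 0.9219/1.334 = 0.6911; r = 43.71°.
D = 2·67.2° − 4·43.71° + 180° = 134.40° − 174.85° + 180° = 139.55°.

139.5°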